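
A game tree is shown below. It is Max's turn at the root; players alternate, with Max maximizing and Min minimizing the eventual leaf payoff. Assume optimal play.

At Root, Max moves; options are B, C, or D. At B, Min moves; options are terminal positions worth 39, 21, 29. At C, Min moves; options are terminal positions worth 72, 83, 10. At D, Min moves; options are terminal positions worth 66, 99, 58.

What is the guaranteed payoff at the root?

58

B (Min): min(39, 21, 29) = 21
C (Min): min(72, 83, 10) = 10
D (Min): min(66, 99, 58) = 58
Root (Max): max(21, 10, 58) = 58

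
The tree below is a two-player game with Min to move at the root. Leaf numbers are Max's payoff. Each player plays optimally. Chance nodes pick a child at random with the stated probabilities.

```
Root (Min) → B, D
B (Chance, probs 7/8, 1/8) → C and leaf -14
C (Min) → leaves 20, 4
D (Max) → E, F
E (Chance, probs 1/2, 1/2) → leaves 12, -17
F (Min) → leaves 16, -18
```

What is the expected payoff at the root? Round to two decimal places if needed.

C (Min): min(20, 4) = 4
B (Chance): 7/8·4 + 1/8·-14 = 1.75
E (Chance): 1/2·12 + 1/2·-17 = -2.5
F (Min): min(16, -18) = -18
D (Max): max(-2.5, -18) = -2.5
Root (Min): min(1.75, -2.5) = -2.5

-2.5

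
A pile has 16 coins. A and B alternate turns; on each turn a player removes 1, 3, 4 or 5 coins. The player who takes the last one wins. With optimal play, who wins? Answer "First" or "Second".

Second

W/L table (W = player to move can force a win):
i:   0  1  2  3  4  5  6  7  8  9 10 11 12 13 14 15 16
     L  W  L  W  W  W  W  W  L  W  L  W  W  W  W  W  L
Position 16 is L, so the second player wins.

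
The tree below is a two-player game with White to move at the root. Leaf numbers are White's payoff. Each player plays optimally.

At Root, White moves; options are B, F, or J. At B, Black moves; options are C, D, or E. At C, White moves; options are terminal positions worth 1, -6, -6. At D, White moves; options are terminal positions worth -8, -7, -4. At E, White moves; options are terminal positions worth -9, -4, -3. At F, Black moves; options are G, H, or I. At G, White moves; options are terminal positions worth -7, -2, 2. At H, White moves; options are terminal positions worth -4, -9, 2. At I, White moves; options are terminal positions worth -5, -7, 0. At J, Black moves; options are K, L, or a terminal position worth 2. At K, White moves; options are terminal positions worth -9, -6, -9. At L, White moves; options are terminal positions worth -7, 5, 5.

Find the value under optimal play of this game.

C (White): max(1, -6, -6) = 1
D (White): max(-8, -7, -4) = -4
E (White): max(-9, -4, -3) = -3
B (Black): min(1, -4, -3) = -4
G (White): max(-7, -2, 2) = 2
H (White): max(-4, -9, 2) = 2
I (White): max(-5, -7, 0) = 0
F (Black): min(2, 2, 0) = 0
K (White): max(-9, -6, -9) = -6
L (White): max(-7, 5, 5) = 5
J (Black): min(-6, 5, 2) = -6
Root (White): max(-4, 0, -6) = 0

0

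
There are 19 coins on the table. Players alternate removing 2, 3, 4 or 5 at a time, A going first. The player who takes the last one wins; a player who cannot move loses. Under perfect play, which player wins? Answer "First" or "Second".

First

W/L table (W = player to move can force a win):
i:   0  1  2  3  4  5  6  7  8  9 10 11 12 13 14 15 16 17 18 19
     L  L  W  W  W  W  W  L  L  W  W  W  W  W  L  L  W  W  W  W
Position 19 is W, so the first player wins.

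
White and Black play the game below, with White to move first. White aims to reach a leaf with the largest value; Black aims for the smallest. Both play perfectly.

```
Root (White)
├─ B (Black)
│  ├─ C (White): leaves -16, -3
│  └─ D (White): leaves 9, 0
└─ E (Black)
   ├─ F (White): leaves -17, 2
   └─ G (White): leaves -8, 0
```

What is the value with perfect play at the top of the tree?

0

C (White): max(-16, -3) = -3
D (White): max(9, 0) = 9
B (Black): min(-3, 9) = -3
F (White): max(-17, 2) = 2
G (White): max(-8, 0) = 0
E (Black): min(2, 0) = 0
Root (White): max(-3, 0) = 0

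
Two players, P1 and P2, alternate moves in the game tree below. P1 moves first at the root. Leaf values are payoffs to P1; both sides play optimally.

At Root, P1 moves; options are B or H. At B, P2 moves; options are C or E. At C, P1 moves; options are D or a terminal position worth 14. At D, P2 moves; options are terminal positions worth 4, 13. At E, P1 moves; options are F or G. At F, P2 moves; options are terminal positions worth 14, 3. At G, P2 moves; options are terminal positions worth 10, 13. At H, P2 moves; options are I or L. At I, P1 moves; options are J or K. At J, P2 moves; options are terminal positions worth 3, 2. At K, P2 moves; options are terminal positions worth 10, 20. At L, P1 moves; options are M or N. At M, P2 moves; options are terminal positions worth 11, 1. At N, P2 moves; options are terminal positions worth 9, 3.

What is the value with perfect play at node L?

M: min(11, 1) = 1
N: min(9, 3) = 3
L: max(1, 3) = 3

3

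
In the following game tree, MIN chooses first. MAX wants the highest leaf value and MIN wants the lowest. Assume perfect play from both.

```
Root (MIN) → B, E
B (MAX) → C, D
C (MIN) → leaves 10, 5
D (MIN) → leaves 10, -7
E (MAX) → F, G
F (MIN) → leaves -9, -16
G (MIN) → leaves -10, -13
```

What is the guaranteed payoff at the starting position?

-13

C (MIN): min(10, 5) = 5
D (MIN): min(10, -7) = -7
B (MAX): max(5, -7) = 5
F (MIN): min(-9, -16) = -16
G (MIN): min(-10, -13) = -13
E (MAX): max(-16, -13) = -13
Root (MIN): min(5, -13) = -13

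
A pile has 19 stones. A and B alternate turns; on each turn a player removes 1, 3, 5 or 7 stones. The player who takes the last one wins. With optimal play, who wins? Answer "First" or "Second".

First

Mark each pile size as W (mover wins) or L (mover loses):
i:   0  1  2  3  4  5  6  7  8  9 10 11 12 13 14 15 16 17 18 19
     L  W  L  W  L  W  L  W  L  W  L  W  L  W  L  W  L  W  L  W
Position 19 is W, so the first player wins.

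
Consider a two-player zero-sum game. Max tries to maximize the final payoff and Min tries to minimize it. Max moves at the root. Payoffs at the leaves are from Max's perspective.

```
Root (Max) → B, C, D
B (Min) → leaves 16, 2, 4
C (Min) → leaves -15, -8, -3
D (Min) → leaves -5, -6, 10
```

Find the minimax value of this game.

2

B (Min): min(16, 2, 4) = 2
C (Min): min(-15, -8, -3) = -15
D (Min): min(-5, -6, 10) = -6
Root (Max): max(2, -15, -6) = 2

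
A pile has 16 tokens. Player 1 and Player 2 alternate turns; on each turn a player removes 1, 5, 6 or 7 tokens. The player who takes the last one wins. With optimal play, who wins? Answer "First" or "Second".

Second

W/L table (W = player to move can force a win):
i:   0  1  2  3  4  5  6  7  8  9 10 11 12 13 14 15 16
     L  W  L  W  L  W  W  W  W  W  W  W  L  W  L  W  L
Position 16 is L, so the second player wins.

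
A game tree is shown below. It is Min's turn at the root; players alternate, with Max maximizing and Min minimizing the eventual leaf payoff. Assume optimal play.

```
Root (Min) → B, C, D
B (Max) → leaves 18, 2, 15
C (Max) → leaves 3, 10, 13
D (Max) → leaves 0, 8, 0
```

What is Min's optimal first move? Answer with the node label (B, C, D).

B (Max): max(18, 2, 15) = 18
C (Max): max(3, 10, 13) = 13
D (Max): max(0, 8, 0) = 8
Root (Min): min(18, 13, 8) = 8
Min picks the child with the lowest value: D (value 8).

D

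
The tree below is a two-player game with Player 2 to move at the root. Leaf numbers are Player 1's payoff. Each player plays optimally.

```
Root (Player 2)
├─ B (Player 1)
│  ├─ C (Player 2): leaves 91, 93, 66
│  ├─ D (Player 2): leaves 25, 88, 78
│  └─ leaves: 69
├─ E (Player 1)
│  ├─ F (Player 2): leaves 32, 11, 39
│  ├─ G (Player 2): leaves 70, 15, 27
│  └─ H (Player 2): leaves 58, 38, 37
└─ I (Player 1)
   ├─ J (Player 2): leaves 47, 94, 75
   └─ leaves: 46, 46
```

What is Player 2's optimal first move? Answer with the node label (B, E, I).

C (Player 2): min(91, 93, 66) = 66
D (Player 2): min(25, 88, 78) = 25
B (Player 1): max(66, 25, 69) = 69
F (Player 2): min(32, 11, 39) = 11
G (Player 2): min(70, 15, 27) = 15
H (Player 2): min(58, 38, 37) = 37
E (Player 1): max(11, 15, 37) = 37
J (Player 2): min(47, 94, 75) = 47
I (Player 1): max(47, 46, 46) = 47
Root (Player 2): min(69, 37, 47) = 37
Player 2 picks the child with the lowest value: E (value 37).

E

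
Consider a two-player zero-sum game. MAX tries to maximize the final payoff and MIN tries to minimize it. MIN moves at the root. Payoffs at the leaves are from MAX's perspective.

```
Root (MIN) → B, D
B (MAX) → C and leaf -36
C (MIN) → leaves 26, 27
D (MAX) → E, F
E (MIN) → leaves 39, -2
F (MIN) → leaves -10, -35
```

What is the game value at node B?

C: min(26, 27) = 26
B: max(26, -36) = 26

26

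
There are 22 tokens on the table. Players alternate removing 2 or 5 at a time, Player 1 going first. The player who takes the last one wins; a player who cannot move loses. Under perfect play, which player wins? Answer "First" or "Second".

Positions where the player to move wins (W) vs loses (L):
i:   0  1  2  3  4  5  6  7  8  9 10 11 12 13 14 15 16 17 18 19 20 21 22
     L  L  W  W  L  W  W  L  L  W  W  L  W  W  L  L  W  W  L  W  W  L  L
Position 22 is L, so the second player wins.

Second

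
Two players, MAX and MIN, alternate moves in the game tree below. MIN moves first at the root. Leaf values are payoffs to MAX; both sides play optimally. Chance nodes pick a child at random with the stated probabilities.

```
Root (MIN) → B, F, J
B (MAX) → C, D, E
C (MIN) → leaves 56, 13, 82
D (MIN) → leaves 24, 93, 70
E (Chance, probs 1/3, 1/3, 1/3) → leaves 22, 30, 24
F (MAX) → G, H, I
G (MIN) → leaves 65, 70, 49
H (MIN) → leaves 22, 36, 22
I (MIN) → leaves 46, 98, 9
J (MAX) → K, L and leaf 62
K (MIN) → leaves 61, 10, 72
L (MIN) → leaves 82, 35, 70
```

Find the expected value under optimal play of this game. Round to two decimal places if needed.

25.33

C (MIN): min(56, 13, 82) = 13
D (MIN): min(24, 93, 70) = 24
E (Chance): 1/3·22 + 1/3·30 + 1/3·24 = 25.33
B (MAX): max(13, 24, 25.33) = 25.33
G (MIN): min(65, 70, 49) = 49
H (MIN): min(22, 36, 22) = 22
I (MIN): min(46, 98, 9) = 9
F (MAX): max(49, 22, 9) = 49
K (MIN): min(61, 10, 72) = 10
L (MIN): min(82, 35, 70) = 35
J (MAX): max(10, 35, 62) = 62
Root (MIN): min(25.33, 49, 62) = 25.33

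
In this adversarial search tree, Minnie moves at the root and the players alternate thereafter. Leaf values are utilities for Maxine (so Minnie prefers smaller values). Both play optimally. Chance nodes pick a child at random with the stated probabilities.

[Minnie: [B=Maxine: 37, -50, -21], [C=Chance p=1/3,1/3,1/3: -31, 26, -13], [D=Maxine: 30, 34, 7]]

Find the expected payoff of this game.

B (Maxine): max(37, -50, -21) = 37
C (Chance): 1/3·-31 + 1/3·26 + 1/3·-13 = -6
D (Maxine): max(30, 34, 7) = 34
Root (Minnie): min(37, -6, 34) = -6

-6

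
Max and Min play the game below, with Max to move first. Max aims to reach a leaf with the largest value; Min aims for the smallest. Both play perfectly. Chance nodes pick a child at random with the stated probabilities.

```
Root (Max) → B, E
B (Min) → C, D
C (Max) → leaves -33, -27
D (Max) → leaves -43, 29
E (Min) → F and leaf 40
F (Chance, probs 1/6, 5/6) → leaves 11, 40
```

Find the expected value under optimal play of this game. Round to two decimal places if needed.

35.17

C (Max): max(-33, -27) = -27
D (Max): max(-43, 29) = 29
B (Min): min(-27, 29) = -27
F (Chance): 1/6·11 + 5/6·40 = 35.17
E (Min): min(35.17, 40) = 35.17
Root (Max): max(-27, 35.17) = 35.17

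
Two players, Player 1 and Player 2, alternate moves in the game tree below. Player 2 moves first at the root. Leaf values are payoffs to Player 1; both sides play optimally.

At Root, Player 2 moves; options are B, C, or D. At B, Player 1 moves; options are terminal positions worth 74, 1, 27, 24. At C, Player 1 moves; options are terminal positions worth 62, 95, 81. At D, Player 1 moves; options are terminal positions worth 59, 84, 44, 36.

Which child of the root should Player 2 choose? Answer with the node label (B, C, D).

B (Player 1): max(74, 1, 27, 24) = 74
C (Player 1): max(62, 95, 81) = 95
D (Player 1): max(59, 84, 44, 36) = 84
Root (Player 2): min(74, 95, 84) = 74
Player 2 picks the child with the lowest value: B (value 74).

B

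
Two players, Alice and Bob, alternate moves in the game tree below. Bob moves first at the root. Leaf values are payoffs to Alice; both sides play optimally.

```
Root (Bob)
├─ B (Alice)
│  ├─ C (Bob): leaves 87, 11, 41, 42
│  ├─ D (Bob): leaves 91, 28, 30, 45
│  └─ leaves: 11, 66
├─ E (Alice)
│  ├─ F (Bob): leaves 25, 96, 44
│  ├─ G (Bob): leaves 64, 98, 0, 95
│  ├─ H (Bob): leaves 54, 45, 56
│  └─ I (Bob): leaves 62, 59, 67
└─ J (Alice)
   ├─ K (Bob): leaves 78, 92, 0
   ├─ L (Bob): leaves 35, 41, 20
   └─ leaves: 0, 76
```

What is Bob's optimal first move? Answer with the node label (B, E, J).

E

C (Bob): min(87, 11, 41, 42) = 11
D (Bob): min(91, 28, 30, 45) = 28
B (Alice): max(11, 28, 11, 66) = 66
F (Bob): min(25, 96, 44) = 25
G (Bob): min(64, 98, 0, 95) = 0
H (Bob): min(54, 45, 56) = 45
I (Bob): min(62, 59, 67) = 59
E (Alice): max(25, 0, 45, 59) = 59
K (Bob): min(78, 92, 0) = 0
L (Bob): min(35, 41, 20) = 20
J (Alice): max(0, 20, 0, 76) = 76
Root (Bob): min(66, 59, 76) = 59
Bob picks the child with the lowest value: E (value 59).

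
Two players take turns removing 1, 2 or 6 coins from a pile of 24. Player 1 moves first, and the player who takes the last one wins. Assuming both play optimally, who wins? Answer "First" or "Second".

Second

i:   0  1  2  3  4  5  6  7  8  9 10 11 12 13 14 15 16 17 18 19 20 21 22 23 24
     L  W  W  L  W  W  W  L  W  W  L  W  W  W  L  W  W  L  W  W  W  L  W  W  L
Position 24 is L, so the second player wins.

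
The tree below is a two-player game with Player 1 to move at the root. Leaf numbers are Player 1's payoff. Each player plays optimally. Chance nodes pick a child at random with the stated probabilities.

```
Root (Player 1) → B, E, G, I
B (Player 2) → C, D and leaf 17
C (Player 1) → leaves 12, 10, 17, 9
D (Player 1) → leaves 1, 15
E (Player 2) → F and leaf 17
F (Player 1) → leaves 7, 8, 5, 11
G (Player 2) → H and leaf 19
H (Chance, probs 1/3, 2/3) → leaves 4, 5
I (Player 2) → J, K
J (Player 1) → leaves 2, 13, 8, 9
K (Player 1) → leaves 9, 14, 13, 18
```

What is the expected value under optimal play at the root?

C (Player 1): max(12, 10, 17, 9) = 17
D (Player 1): max(1, 15) = 15
B (Player 2): min(17, 15, 17) = 15
F (Player 1): max(7, 8, 5, 11) = 11
E (Player 2): min(11, 17) = 11
H (Chance): 1/3·4 + 2/3·5 = 4.67
G (Player 2): min(4.67, 19) = 4.67
J (Player 1): max(2, 13, 8, 9) = 13
K (Player 1): max(9, 14, 13, 18) = 18
I (Player 2): min(13, 18) = 13
Root (Player 1): max(15, 11, 4.67, 13) = 15

15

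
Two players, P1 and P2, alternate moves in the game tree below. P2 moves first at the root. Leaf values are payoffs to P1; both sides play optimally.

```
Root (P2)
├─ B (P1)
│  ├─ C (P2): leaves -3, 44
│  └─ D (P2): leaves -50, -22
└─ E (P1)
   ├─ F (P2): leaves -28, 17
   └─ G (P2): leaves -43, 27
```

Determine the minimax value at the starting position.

C (P2): min(-3, 44) = -3
D (P2): min(-50, -22) = -50
B (P1): max(-3, -50) = -3
F (P2): min(-28, 17) = -28
G (P2): min(-43, 27) = -43
E (P1): max(-28, -43) = -28
Root (P2): min(-3, -28) = -28

-28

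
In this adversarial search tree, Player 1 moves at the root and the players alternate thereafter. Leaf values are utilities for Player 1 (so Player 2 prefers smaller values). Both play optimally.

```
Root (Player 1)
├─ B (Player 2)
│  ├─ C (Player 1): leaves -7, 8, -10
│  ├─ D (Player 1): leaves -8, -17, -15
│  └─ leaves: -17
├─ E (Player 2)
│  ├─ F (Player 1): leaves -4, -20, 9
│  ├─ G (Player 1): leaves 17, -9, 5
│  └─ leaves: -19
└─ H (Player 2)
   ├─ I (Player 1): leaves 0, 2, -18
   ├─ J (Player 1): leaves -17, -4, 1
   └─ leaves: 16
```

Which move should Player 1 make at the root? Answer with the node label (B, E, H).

H

C (Player 1): max(-7, 8, -10) = 8
D (Player 1): max(-8, -17, -15) = -8
B (Player 2): min(8, -8, -17) = -17
F (Player 1): max(-4, -20, 9) = 9
G (Player 1): max(17, -9, 5) = 17
E (Player 2): min(9, 17, -19) = -19
I (Player 1): max(0, 2, -18) = 2
J (Player 1): max(-17, -4, 1) = 1
H (Player 2): min(2, 1, 16) = 1
Root (Player 1): max(-17, -19, 1) = 1
Player 1 picks the child with the highest value: H (value 1).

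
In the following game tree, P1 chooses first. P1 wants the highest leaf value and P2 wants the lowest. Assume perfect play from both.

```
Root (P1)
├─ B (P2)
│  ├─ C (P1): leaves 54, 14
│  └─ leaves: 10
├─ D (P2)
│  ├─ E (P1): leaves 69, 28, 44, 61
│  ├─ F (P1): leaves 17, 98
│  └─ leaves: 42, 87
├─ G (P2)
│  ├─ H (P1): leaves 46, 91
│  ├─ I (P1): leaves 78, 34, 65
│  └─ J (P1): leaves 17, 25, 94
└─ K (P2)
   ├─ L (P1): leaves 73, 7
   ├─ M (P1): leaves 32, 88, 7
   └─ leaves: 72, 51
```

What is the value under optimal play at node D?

E: max(69, 28, 44, 61) = 69
F: max(17, 98) = 98
D: min(69, 98, 42, 87) = 42

42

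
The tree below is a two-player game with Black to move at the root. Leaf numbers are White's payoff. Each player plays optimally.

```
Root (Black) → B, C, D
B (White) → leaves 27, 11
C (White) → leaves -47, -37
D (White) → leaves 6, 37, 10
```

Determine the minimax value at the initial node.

-37

B (White): max(27, 11) = 27
C (White): max(-47, -37) = -37
D (White): max(6, 37, 10) = 37
Root (Black): min(27, -37, 37) = -37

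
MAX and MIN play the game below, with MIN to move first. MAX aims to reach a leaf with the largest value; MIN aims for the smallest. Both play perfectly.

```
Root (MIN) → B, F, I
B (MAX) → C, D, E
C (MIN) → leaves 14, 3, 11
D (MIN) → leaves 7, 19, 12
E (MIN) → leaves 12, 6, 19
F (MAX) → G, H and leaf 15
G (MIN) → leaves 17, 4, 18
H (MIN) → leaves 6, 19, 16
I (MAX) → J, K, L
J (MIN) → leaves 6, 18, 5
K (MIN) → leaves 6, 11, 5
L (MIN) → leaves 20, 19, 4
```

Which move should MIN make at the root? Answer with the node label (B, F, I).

C (MIN): min(14, 3, 11) = 3
D (MIN): min(7, 19, 12) = 7
E (MIN): min(12, 6, 19) = 6
B (MAX): max(3, 7, 6) = 7
G (MIN): min(17, 4, 18) = 4
H (MIN): min(6, 19, 16) = 6
F (MAX): max(4, 6, 15) = 15
J (MIN): min(6, 18, 5) = 5
K (MIN): min(6, 11, 5) = 5
L (MIN): min(20, 19, 4) = 4
I (MAX): max(5, 5, 4) = 5
Root (MIN): min(7, 15, 5) = 5
MIN picks the child with the lowest value: I (value 5).

I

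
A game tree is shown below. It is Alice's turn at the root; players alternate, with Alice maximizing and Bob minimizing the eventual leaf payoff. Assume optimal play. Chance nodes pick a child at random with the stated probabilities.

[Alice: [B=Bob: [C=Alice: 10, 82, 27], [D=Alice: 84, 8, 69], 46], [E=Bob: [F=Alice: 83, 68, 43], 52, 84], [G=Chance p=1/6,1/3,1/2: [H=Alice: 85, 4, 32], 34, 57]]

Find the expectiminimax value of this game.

54

C (Alice): max(10, 82, 27) = 82
D (Alice): max(84, 8, 69) = 84
B (Bob): min(82, 84, 46) = 46
F (Alice): max(83, 68, 43) = 83
E (Bob): min(83, 52, 84) = 52
H (Alice): max(85, 4, 32) = 85
G (Chance): 1/6·85 + 1/3·34 + 1/2·57 = 54
Root (Alice): max(46, 52, 54) = 54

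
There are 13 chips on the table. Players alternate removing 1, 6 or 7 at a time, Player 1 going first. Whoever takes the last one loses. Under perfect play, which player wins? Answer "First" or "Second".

Second

i:   0  1  2  3  4  5  6  7  8  9 10 11 12 13
     W  L  W  L  W  L  W  W  W  W  W  W  W  L
Position 13 is L, so the second player wins.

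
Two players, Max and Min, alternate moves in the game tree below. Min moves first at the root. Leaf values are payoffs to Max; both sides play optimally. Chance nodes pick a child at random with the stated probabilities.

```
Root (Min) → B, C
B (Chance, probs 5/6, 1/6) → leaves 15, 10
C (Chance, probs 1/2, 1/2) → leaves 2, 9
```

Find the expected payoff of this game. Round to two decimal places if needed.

5.5

B (Chance): 5/6·15 + 1/6·10 = 14.17
C (Chance): 1/2·2 + 1/2·9 = 5.5
Root (Min): min(14.17, 5.5) = 5.5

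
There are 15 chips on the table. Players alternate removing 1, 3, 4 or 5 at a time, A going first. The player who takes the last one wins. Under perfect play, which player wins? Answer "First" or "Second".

First

W/L table (W = player to move can force a win):
i:   0  1  2  3  4  5  6  7  8  9 10 11 12 13 14 15
     L  W  L  W  W  W  W  W  L  W  L  W  W  W  W  W
Position 15 is W, so the first player wins.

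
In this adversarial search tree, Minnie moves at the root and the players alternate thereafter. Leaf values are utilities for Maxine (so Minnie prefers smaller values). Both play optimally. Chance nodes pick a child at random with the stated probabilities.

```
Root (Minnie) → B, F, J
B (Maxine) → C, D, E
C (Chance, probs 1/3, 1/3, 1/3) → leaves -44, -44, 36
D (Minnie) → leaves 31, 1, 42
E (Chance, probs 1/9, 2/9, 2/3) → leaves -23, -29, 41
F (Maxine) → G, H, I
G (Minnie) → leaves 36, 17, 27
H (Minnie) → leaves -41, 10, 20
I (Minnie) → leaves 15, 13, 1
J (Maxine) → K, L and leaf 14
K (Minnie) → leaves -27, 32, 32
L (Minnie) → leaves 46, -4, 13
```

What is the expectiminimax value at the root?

C (Chance): 1/3·-44 + 1/3·-44 + 1/3·36 = -17.33
D (Minnie): min(31, 1, 42) = 1
E (Chance): 1/9·-23 + 2/9·-29 + 2/3·41 = 18.33
B (Maxine): max(-17.33, 1, 18.33) = 18.33
G (Minnie): min(36, 17, 27) = 17
H (Minnie): min(-41, 10, 20) = -41
I (Minnie): min(15, 13, 1) = 1
F (Maxine): max(17, -41, 1) = 17
K (Minnie): min(-27, 32, 32) = -27
L (Minnie): min(46, -4, 13) = -4
J (Maxine): max(-27, -4, 14) = 14
Root (Minnie): min(18.33, 17, 14) = 14

14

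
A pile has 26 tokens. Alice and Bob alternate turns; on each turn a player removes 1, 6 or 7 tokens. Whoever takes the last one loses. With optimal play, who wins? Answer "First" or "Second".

First

Mark each pile size as W (mover wins) or L (mover loses):
i:   0  1  2  3  4  5  6  7  8  9 10 11 12 13 14 15 16 17 18 19 20 21 22 23 24 25 26
     W  L  W  L  W  L  W  W  W  W  W  W  W  L  W  L  W  L  W  W  W  W  W  W  W  L  W
Position 26 is W, so the first player wins.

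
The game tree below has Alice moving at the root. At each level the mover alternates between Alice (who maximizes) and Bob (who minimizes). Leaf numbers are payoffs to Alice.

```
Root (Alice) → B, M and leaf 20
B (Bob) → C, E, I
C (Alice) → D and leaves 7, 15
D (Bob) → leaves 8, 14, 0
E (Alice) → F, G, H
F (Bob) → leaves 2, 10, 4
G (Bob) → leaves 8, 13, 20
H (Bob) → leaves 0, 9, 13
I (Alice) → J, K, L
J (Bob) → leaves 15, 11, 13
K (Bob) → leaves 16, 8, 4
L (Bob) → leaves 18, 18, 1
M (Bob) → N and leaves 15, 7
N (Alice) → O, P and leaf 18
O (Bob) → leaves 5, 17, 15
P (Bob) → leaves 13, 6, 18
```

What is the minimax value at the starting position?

D (Bob): min(8, 14, 0) = 0
C (Alice): max(0, 7, 15) = 15
F (Bob): min(2, 10, 4) = 2
G (Bob): min(8, 13, 20) = 8
H (Bob): min(0, 9, 13) = 0
E (Alice): max(2, 8, 0) = 8
J (Bob): min(15, 11, 13) = 11
K (Bob): min(16, 8, 4) = 4
L (Bob): min(18, 18, 1) = 1
I (Alice): max(11, 4, 1) = 11
B (Bob): min(15, 8, 11) = 8
O (Bob): min(5, 17, 15) = 5
P (Bob): min(13, 6, 18) = 6
N (Alice): max(5, 6, 18) = 18
M (Bob): min(18, 15, 7) = 7
Root (Alice): max(8, 7, 20) = 20

20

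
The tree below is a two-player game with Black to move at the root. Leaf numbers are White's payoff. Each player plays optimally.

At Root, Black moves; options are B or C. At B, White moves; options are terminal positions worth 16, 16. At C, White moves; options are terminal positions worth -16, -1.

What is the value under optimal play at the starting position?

-1

B (White): max(16, 16) = 16
C (White): max(-16, -1) = -1
Root (Black): min(16, -1) = -1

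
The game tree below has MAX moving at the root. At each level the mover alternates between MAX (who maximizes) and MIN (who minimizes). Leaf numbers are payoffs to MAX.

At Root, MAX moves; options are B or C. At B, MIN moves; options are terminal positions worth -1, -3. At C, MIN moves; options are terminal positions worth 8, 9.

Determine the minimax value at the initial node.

B (MIN): min(-1, -3) = -3
C (MIN): min(8, 9) = 8
Root (MAX): max(-3, 8) = 8

8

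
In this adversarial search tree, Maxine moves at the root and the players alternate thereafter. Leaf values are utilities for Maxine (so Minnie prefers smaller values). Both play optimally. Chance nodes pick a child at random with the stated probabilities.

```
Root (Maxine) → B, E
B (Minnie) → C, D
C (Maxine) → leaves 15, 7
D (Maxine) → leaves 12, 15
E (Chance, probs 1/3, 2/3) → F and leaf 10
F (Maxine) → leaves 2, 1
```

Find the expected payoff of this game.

C (Maxine): max(15, 7) = 15
D (Maxine): max(12, 15) = 15
B (Minnie): min(15, 15) = 15
F (Maxine): max(2, 1) = 2
E (Chance): 1/3·2 + 2/3·10 = 7.33
Root (Maxine): max(15, 7.33) = 15

15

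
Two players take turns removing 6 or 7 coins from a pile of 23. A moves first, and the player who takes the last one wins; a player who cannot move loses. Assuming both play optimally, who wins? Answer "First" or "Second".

First

Compute winning (W) and losing (L) positions by backward induction:
i:   0  1  2  3  4  5  6  7  8  9 10 11 12 13 14 15 16 17 18 19 20 21 22 23
     L  L  L  L  L  L  W  W  W  W  W  W  W  L  L  L  L  L  L  W  W  W  W  W
Position 23 is W, so the first player wins.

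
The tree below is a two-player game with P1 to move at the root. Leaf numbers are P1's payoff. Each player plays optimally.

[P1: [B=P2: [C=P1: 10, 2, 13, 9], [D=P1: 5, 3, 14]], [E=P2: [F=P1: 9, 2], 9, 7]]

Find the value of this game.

C (P1): max(10, 2, 13, 9) = 13
D (P1): max(5, 3, 14) = 14
B (P2): min(13, 14) = 13
F (P1): max(9, 2) = 9
E (P2): min(9, 9, 7) = 7
Root (P1): max(13, 7) = 13

13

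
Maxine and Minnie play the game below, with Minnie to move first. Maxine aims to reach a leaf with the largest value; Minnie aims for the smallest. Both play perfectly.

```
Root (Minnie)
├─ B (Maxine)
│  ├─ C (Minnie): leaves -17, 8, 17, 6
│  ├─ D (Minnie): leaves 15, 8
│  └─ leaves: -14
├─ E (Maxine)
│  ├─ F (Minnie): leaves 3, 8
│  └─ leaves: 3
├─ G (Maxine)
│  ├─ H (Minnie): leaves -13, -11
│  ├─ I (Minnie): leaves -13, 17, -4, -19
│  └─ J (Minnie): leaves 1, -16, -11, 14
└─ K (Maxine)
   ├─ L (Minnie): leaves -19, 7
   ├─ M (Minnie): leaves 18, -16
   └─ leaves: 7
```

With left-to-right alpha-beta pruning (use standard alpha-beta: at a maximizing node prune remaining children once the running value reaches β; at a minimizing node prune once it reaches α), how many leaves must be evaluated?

20

C [α=-∞,β=+∞]: v=-17
D [α=-17,β=+∞]: v=8
B [α=-∞,β=+∞]: v=8
F [α=-∞,β=8]: v=3
E [α=-∞,β=8]: v=3
H [α=-∞,β=3]: v=-13
I [α=-13,β=3]: v=-13 after child 1 ≤ α → α-cutoff, skip 3
J [α=-13,β=3]: v=-16 after child 2 ≤ α → α-cutoff, skip 2
G [α=-∞,β=3]: v=-13
L [α=-∞,β=-13]: v=-19
M [α=-19,β=-13]: v=-16
K [α=-∞,β=-13]: v=7
Root [α=-∞,β=+∞]: v=-13
Leaves evaluated: 20 of 25.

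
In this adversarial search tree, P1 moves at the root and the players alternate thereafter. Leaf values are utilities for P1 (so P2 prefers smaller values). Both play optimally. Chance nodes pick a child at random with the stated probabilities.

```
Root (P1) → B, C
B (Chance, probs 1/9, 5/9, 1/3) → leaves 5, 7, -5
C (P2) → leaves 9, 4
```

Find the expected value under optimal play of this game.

4

B (Chance): 1/9·5 + 5/9·7 + 1/3·-5 = 2.78
C (P2): min(9, 4) = 4
Root (P1): max(2.78, 4) = 4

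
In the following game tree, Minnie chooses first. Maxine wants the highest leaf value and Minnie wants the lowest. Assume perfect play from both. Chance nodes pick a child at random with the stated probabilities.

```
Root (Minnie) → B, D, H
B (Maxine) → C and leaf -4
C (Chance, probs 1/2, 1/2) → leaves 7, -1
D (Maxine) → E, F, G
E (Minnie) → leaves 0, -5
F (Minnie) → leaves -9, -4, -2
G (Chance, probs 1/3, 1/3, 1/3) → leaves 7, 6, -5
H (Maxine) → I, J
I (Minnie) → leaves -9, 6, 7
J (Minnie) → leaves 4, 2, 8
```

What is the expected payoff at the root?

2

C (Chance): 1/2·7 + 1/2·-1 = 3
B (Maxine): max(3, -4) = 3
E (Minnie): min(0, -5) = -5
F (Minnie): min(-9, -4, -2) = -9
G (Chance): 1/3·7 + 1/3·6 + 1/3·-5 = 2.67
D (Maxine): max(-5, -9, 2.67) = 2.67
I (Minnie): min(-9, 6, 7) = -9
J (Minnie): min(4, 2, 8) = 2
H (Maxine): max(-9, 2) = 2
Root (Minnie): min(3, 2.67, 2) = 2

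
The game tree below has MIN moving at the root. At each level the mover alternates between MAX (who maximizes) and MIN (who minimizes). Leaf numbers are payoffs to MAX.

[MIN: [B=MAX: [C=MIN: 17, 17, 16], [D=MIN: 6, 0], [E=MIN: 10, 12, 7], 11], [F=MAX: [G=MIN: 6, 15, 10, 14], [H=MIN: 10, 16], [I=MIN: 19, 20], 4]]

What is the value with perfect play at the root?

16

C (MIN): min(17, 17, 16) = 16
D (MIN): min(6, 0) = 0
E (MIN): min(10, 12, 7) = 7
B (MAX): max(16, 0, 7, 11) = 16
G (MIN): min(6, 15, 10, 14) = 6
H (MIN): min(10, 16) = 10
I (MIN): min(19, 20) = 19
F (MAX): max(6, 10, 19, 4) = 19
Root (MIN): min(16, 19) = 16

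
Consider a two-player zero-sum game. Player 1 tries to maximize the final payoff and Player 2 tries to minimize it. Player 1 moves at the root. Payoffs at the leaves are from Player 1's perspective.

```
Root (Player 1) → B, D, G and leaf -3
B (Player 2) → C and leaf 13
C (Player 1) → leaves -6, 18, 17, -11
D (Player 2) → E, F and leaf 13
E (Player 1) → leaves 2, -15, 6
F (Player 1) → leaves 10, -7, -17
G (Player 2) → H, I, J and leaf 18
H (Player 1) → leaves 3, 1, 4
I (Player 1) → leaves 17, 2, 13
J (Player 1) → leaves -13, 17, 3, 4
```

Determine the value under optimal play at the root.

13

C (Player 1): max(-6, 18, 17, -11) = 18
B (Player 2): min(18, 13) = 13
E (Player 1): max(2, -15, 6) = 6
F (Player 1): max(10, -7, -17) = 10
D (Player 2): min(6, 10, 13) = 6
H (Player 1): max(3, 1, 4) = 4
I (Player 1): max(17, 2, 13) = 17
J (Player 1): max(-13, 17, 3, 4) = 17
G (Player 2): min(4, 17, 17, 18) = 4
Root (Player 1): max(13, 6, 4, -3) = 13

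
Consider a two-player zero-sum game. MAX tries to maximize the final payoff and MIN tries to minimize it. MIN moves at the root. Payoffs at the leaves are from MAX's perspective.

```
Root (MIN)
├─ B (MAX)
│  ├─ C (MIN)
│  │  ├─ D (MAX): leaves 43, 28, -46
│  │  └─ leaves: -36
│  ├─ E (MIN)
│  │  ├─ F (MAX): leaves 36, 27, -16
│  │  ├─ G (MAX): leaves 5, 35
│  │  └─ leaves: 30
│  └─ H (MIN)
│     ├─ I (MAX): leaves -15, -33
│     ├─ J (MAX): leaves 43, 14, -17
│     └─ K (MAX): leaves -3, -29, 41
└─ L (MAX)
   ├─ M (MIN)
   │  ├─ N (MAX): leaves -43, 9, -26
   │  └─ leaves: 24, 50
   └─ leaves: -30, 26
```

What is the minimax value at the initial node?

D (MAX): max(43, 28, -46) = 43
C (MIN): min(43, -36) = -36
F (MAX): max(36, 27, -16) = 36
G (MAX): max(5, 35) = 35
E (MIN): min(36, 35, 30) = 30
I (MAX): max(-15, -33) = -15
J (MAX): max(43, 14, -17) = 43
K (MAX): max(-3, -29, 41) = 41
H (MIN): min(-15, 43, 41) = -15
B (MAX): max(-36, 30, -15) = 30
N (MAX): max(-43, 9, -26) = 9
M (MIN): min(9, 24, 50) = 9
L (MAX): max(9, -30, 26) = 26
Root (MIN): min(30, 26) = 26

26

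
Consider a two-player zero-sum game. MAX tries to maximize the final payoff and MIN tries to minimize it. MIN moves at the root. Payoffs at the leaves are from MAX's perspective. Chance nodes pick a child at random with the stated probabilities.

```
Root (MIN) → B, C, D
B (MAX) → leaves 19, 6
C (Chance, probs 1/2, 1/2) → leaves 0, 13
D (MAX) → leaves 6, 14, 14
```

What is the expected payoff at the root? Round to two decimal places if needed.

B (MAX): max(19, 6) = 19
C (Chance): 1/2·0 + 1/2·13 = 6.5
D (MAX): max(6, 14, 14) = 14
Root (MIN): min(19, 6.5, 14) = 6.5

6.5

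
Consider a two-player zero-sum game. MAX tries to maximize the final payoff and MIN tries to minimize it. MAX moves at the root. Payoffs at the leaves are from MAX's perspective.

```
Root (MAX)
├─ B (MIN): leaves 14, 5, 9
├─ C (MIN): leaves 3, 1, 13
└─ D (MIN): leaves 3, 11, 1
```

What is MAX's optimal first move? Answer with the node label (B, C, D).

B

B (MIN): min(14, 5, 9) = 5
C (MIN): min(3, 1, 13) = 1
D (MIN): min(3, 11, 1) = 1
Root (MAX): max(5, 1, 1) = 5
MAX picks the child with the highest value: B (value 5).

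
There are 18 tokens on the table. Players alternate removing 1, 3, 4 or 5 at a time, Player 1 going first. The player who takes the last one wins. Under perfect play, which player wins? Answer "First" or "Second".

Second

Positions where the player to move wins (W) vs loses (L):
i:   0  1  2  3  4  5  6  7  8  9 10 11 12 13 14 15 16 17 18
     L  W  L  W  W  W  W  W  L  W  L  W  W  W  W  W  L  W  L
Position 18 is L, so the second player wins.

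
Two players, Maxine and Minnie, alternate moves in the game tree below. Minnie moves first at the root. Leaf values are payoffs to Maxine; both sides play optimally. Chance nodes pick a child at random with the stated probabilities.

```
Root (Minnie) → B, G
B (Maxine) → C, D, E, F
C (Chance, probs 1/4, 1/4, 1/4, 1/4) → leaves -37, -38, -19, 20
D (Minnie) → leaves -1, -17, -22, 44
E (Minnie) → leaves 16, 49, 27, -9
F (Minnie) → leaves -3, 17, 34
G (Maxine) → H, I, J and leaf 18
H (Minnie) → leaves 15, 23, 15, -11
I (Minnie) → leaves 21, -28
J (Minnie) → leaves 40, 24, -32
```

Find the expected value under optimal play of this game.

C (Chance): 1/4·-37 + 1/4·-38 + 1/4·-19 + 1/4·20 = -18.5
D (Minnie): min(-1, -17, -22, 44) = -22
E (Minnie): min(16, 49, 27, -9) = -9
F (Minnie): min(-3, 17, 34) = -3
B (Maxine): max(-18.5, -22, -9, -3) = -3
H (Minnie): min(15, 23, 15, -11) = -11
I (Minnie): min(21, -28) = -28
J (Minnie): min(40, 24, -32) = -32
G (Maxine): max(-11, -28, -32, 18) = 18
Root (Minnie): min(-3, 18) = -3

-3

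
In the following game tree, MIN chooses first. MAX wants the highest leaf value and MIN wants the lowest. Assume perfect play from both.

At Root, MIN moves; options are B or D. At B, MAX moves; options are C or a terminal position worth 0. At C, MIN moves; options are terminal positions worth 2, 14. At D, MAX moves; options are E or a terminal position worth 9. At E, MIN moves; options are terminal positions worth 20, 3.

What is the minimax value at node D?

E: min(20, 3) = 3
D: max(3, 9) = 9

9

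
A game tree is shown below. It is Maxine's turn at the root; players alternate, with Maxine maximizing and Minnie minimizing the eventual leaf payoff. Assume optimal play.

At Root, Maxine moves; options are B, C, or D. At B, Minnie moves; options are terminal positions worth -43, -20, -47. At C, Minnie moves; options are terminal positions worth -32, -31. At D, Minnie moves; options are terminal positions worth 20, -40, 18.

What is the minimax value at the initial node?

B (Minnie): min(-43, -20, -47) = -47
C (Minnie): min(-32, -31) = -32
D (Minnie): min(20, -40, 18) = -40
Root (Maxine): max(-47, -32, -40) = -32

-32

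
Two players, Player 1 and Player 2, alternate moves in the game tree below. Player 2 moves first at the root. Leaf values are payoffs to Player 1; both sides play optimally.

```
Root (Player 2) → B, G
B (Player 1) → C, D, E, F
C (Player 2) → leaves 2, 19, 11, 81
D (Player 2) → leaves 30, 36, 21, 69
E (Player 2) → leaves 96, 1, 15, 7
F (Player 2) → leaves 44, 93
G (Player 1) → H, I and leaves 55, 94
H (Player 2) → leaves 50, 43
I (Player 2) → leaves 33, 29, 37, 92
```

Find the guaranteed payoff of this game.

44

C (Player 2): min(2, 19, 11, 81) = 2
D (Player 2): min(30, 36, 21, 69) = 21
E (Player 2): min(96, 1, 15, 7) = 1
F (Player 2): min(44, 93) = 44
B (Player 1): max(2, 21, 1, 44) = 44
H (Player 2): min(50, 43) = 43
I (Player 2): min(33, 29, 37, 92) = 29
G (Player 1): max(43, 29, 55, 94) = 94
Root (Player 2): min(44, 94) = 44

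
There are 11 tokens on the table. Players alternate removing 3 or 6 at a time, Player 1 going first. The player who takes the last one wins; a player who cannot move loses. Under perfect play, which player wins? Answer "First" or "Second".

Second

Mark each pile size as W (mover wins) or L (mover loses):
i:   0  1  2  3  4  5  6  7  8  9 10 11
     L  L  L  W  W  W  W  W  W  L  L  L
Position 11 is L, so the second player wins.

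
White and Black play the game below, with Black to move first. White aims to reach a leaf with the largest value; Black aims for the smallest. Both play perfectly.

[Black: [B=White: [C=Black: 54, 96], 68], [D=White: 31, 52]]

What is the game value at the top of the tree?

C (Black): min(54, 96) = 54
B (White): max(54, 68) = 68
D (White): max(31, 52) = 52
Root (Black): min(68, 52) = 52

52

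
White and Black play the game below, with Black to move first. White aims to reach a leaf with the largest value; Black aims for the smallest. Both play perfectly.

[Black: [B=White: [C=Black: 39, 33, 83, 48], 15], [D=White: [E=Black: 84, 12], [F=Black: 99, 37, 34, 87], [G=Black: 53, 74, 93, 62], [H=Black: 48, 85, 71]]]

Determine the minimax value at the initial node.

C (Black): min(39, 33, 83, 48) = 33
B (White): max(33, 15) = 33
E (Black): min(84, 12) = 12
F (Black): min(99, 37, 34, 87) = 34
G (Black): min(53, 74, 93, 62) = 53
H (Black): min(48, 85, 71) = 48
D (White): max(12, 34, 53, 48) = 53
Root (Black): min(33, 53) = 33

33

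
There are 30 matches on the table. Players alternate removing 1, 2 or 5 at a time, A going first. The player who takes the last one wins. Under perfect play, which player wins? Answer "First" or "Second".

Mark each pile size as W (mover wins) or L (mover loses):
i:   0  1  2  3  4  5  6  7  8  9 10 11 12 13 14 15 16 17 18 19 20 21 22 23 24 25 26 27 28 29 30
     L  W  W  L  W  W  L  W  W  L  W  W  L  W  W  L  W  W  L  W  W  L  W  W  L  W  W  L  W  W  L
Position 30 is L, so the second player wins.

Second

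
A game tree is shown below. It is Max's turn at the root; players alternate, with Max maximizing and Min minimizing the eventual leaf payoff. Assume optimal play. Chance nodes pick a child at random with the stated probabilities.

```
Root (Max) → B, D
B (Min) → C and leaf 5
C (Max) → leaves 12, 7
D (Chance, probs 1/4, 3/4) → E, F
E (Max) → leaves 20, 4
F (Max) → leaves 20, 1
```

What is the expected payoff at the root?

20

C (Max): max(12, 7) = 12
B (Min): min(12, 5) = 5
E (Max): max(20, 4) = 20
F (Max): max(20, 1) = 20
D (Chance): 1/4·20 + 3/4·20 = 20
Root (Max): max(5, 20) = 20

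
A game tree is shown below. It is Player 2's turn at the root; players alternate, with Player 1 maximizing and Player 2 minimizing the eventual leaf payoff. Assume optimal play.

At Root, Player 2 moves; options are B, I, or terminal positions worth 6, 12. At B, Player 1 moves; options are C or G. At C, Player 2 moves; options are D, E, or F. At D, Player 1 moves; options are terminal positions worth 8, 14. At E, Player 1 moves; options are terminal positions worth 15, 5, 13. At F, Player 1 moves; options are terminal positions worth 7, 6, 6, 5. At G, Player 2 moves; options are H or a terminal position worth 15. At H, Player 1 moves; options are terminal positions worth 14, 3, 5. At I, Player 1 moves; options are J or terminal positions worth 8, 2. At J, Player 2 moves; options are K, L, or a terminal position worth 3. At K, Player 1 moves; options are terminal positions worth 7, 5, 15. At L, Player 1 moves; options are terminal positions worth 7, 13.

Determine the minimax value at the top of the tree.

6

D (Player 1): max(8, 14) = 14
E (Player 1): max(15, 5, 13) = 15
F (Player 1): max(7, 6, 6, 5) = 7
C (Player 2): min(14, 15, 7) = 7
H (Player 1): max(14, 3, 5) = 14
G (Player 2): min(14, 15) = 14
B (Player 1): max(7, 14) = 14
K (Player 1): max(7, 5, 15) = 15
L (Player 1): max(7, 13) = 13
J (Player 2): min(15, 13, 3) = 3
I (Player 1): max(3, 8, 2) = 8
Root (Player 2): min(14, 8, 6, 12) = 6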